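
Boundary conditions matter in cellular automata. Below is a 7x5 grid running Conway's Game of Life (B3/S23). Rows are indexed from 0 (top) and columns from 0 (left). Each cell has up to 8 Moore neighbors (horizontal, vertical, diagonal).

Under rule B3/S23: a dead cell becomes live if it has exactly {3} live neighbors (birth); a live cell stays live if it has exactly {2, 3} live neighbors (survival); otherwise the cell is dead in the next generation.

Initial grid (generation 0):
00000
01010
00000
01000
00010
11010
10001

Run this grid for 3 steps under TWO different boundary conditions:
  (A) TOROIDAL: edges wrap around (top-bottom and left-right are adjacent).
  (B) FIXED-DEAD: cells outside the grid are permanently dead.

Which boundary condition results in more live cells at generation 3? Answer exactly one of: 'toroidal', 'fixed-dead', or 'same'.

Answer: toroidal

Derivation:
Under TOROIDAL boundary, generation 3:
00000
00000
00000
10001
10111
00011
00000
Population = 8

Under FIXED-DEAD boundary, generation 3:
00000
00000
00000
00000
00100
00111
00000
Population = 4

Comparison: toroidal=8, fixed-dead=4 -> toroidal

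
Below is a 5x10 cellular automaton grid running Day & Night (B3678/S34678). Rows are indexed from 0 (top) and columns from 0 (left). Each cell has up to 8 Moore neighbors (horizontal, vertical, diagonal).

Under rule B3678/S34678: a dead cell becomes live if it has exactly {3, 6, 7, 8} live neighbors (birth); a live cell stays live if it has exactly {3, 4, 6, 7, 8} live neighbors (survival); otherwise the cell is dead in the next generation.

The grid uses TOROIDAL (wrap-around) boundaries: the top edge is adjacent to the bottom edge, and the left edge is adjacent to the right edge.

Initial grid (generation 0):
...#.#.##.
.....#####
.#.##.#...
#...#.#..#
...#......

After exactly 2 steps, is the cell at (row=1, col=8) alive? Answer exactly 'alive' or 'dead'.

Simulating step by step:
Generation 0 (given above): 18 live cells
Generation 1: 17 live cells
.......###
..##.#..#.
....###...
..#.#.....
.....#####
Generation 2: 17 live cells
....##..##
.....#..##
..#.##....
...###..#.
......##.#

Cell (1,8) at generation 2: 1 -> alive

Answer: alive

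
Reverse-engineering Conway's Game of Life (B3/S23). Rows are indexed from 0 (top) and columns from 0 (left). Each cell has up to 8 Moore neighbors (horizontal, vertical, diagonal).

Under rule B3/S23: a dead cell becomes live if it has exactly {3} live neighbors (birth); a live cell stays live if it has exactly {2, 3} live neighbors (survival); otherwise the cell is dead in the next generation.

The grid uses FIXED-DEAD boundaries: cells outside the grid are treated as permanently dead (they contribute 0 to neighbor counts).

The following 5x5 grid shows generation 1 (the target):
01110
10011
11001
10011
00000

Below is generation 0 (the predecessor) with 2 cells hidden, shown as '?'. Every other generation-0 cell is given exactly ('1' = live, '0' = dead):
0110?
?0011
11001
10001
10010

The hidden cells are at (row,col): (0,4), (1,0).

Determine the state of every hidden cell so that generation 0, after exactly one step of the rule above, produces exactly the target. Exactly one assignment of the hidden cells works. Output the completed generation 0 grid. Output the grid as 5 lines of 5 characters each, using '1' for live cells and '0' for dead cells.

Hidden generation-0 cells (in order): (0,4), (1,0).
A hidden cell only influences target cells in its own 3x3 neighborhood. Try each of the 2^2 = 4 assignments, step the completed generation 0 forward once under B3/S23, and compare with the target:
  (0,4)=0 (1,0)=0 -> step gives (0,1)='0' but target has '1' -> reject
  (0,4)=0 (1,0)=1 -> step reproduces the target at every cell -> ACCEPT
  (0,4)=1 (1,0)=0 -> step gives (0,1)='0' but target has '1' -> reject
  (0,4)=1 (1,0)=1 -> step gives (0,3)='0' but target has '1' -> reject
Unique solution: (0,4)=dead, (1,0)=live.
Check: live-neighbor counts of every cell in the completed generation 0:
22232
35432
33243
34232
12112
Applying B3/S23 to generation 0 with these counts gives:
01110
10011
11001
10011
00000
which matches the target exactly.

Answer: 01100
10011
11001
10001
10010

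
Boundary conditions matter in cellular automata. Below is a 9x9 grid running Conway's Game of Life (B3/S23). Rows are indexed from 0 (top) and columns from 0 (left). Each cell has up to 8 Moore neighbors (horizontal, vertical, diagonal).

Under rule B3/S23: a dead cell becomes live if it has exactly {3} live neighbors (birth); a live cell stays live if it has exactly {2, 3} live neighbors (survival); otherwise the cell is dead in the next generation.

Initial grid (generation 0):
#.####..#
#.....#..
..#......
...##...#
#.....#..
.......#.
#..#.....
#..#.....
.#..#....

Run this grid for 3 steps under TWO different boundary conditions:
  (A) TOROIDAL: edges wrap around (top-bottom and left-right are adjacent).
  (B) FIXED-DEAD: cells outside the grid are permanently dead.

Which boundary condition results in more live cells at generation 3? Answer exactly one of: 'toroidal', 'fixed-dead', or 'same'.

Under TOROIDAL boundary, generation 3:
##...###.
..#...###
.###.....
.........
#......##
.##......
....#..##
.#..#..##
##..###.#
Population = 30

Under FIXED-DEAD boundary, generation 3:
..###....
.#.......
..##.....
.........
.........
..#......
.#.#.....
#...#....
.#.#.....
Population = 13

Comparison: toroidal=30, fixed-dead=13 -> toroidal

Answer: toroidal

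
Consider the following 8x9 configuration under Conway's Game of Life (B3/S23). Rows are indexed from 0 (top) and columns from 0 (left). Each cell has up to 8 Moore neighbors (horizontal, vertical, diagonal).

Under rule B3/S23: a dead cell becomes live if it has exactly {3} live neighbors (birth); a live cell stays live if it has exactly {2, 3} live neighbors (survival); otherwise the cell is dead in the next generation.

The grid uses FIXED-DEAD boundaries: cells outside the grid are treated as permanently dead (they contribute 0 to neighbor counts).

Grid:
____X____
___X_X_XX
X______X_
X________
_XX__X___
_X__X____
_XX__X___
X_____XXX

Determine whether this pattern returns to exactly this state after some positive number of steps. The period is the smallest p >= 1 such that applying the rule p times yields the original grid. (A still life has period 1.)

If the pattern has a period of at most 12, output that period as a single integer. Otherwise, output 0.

Simulating and comparing each generation to the original:
Gen 0 (original, given above): 20 live cells
Gen 1: 25 live cells, differs from original
Gen 2: 25 live cells, differs from original
Gen 3: 22 live cells, differs from original
Gen 4: 19 live cells, differs from original
Gen 5: 20 live cells, differs from original
Gen 6: 21 live cells, differs from original
Gen 7: 14 live cells, differs from original
Gen 8: 15 live cells, differs from original
Gen 9: 11 live cells, differs from original
Gen 10: 13 live cells, differs from original
Gen 11: 9 live cells, differs from original
Gen 12: 11 live cells, differs from original
No period found within 12 steps.

Answer: 0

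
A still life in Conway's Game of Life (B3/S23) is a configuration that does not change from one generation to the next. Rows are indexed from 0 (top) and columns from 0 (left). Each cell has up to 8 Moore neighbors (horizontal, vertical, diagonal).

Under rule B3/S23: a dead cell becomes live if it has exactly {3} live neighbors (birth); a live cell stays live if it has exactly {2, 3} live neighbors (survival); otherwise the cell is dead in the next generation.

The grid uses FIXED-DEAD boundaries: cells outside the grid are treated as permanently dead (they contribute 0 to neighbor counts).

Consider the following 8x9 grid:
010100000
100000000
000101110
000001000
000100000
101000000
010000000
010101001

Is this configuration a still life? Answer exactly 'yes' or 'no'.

Answer: no

Derivation:
Compute generation 1 and compare to generation 0 (given above):
Generation 1:
000000000
001010100
000011100
000001000
000000000
011000000
110000000
001000000
Cell (0,1) differs: gen0=1 vs gen1=0 -> NOT a still life.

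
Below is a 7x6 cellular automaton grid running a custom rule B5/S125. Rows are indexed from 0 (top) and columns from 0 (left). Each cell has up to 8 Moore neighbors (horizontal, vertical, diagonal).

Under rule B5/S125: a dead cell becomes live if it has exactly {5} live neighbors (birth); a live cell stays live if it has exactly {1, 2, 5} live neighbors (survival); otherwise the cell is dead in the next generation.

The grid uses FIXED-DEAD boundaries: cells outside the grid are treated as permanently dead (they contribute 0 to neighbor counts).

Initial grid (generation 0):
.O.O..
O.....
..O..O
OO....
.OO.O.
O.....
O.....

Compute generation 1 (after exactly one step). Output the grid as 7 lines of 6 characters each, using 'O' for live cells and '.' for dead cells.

Answer: .O....
O.....
..O...
O.....
..O...
O.....
O.....

Derivation:
Simulating step by step:
Generation 0 (given above): 12 live cells
Generation 1: 7 live cells
(generation 1 grid is the final answer)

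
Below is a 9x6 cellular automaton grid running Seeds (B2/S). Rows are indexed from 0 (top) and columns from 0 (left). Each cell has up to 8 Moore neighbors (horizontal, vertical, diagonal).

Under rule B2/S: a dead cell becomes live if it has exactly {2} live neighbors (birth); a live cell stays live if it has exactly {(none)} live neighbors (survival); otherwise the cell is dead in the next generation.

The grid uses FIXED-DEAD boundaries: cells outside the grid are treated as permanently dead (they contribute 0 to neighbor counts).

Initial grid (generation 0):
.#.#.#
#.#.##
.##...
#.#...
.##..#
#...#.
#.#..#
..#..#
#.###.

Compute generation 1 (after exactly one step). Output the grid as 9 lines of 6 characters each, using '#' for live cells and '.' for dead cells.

Simulating step by step:
Generation 0 (given above): 25 live cells
Generation 1: 6 live cells
(generation 1 grid is the final answer)

Answer: #.....
......
....##
......
....#.
......
......
#.....
.....#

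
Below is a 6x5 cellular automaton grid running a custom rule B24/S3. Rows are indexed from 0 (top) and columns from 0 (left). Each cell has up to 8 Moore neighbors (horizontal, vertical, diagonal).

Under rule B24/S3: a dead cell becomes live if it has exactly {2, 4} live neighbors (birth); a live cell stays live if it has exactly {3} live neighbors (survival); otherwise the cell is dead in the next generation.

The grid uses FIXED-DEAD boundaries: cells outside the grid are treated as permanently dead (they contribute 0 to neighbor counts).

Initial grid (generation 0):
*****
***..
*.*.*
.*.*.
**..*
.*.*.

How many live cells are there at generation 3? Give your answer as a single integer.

Simulating step by step:
Generation 0 (given above): 18 live cells
Generation 1: 10 live cells
*..*.
.....
*..*.
*.**.
**...
....*
Generation 2: 13 live cells
.....
*****
....*
*.*.*
.*..*
**...
Generation 3: 8 live cells
*...*
...*.
..*.*
...*.
*....
..*..
Population at generation 3: 8

Answer: 8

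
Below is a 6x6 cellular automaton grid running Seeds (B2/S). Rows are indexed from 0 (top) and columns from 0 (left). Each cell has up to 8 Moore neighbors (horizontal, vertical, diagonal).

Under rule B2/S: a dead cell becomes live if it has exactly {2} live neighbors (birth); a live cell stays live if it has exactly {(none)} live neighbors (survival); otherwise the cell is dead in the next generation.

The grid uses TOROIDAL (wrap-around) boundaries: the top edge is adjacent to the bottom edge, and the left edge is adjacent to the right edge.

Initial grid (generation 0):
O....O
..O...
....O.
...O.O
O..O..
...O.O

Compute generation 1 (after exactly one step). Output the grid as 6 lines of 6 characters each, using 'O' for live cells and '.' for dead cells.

Answer: .OOO..
OO.OO.
..O..O
O.O...
......
.OO...

Derivation:
Simulating step by step:
Generation 0 (given above): 10 live cells
Generation 1: 13 live cells
(generation 1 grid is the final answer)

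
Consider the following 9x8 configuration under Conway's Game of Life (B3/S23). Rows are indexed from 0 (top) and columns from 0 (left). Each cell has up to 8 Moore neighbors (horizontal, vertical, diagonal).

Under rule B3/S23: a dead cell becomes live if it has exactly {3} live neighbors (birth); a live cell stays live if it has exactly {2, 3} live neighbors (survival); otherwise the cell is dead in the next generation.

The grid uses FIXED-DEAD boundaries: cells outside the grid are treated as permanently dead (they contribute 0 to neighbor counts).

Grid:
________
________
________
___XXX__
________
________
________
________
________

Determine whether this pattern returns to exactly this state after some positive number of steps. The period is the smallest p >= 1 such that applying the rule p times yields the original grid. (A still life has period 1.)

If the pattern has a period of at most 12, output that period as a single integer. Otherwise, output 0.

Simulating and comparing each generation to the original:
Gen 0 (original, given above): 3 live cells
Gen 1: 3 live cells, differs from original
Gen 2: 3 live cells, MATCHES original -> period = 2

Answer: 2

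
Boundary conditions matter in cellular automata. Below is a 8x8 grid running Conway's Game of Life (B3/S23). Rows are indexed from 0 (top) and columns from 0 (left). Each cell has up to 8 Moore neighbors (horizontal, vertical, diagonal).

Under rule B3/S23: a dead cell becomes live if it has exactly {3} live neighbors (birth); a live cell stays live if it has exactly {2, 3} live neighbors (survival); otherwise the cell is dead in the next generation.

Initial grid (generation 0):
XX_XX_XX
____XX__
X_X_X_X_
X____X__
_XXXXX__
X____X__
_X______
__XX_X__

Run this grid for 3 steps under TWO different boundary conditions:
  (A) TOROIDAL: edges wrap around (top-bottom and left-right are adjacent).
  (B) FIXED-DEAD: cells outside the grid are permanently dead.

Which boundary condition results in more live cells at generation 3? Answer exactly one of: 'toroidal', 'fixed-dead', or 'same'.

Under TOROIDAL boundary, generation 3:
_X___XX_
X____X__
_X_X_XX_
_X___XX_
____XX_X
___XXX__
_XXX____
___XXXXX
Population = 26

Under FIXED-DEAD boundary, generation 3:
__X_____
X___XX_X
X__X_X__
X_______
X___X___
X_____X_
X___XX__
_X_X____
Population = 18

Comparison: toroidal=26, fixed-dead=18 -> toroidal

Answer: toroidal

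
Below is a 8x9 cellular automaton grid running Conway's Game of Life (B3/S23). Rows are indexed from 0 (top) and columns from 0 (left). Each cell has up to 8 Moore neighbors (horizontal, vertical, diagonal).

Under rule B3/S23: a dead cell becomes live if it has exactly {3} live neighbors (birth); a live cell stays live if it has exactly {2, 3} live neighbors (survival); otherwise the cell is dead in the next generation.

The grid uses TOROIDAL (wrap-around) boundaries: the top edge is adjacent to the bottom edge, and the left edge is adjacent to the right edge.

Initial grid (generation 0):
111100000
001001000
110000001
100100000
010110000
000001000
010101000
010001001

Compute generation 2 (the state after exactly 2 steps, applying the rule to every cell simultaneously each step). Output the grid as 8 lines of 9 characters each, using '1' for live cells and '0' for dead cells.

Answer: 001110000
000110001
011010011
000010001
001001000
010001100
001101100
011101000

Derivation:
Simulating step by step:
Generation 0 (given above): 21 live cells
Generation 1: 22 live cells
100110000
000100001
111000001
000110001
001110000
000101000
101001100
000100000
Generation 2: 26 live cells
(generation 2 grid is the final answer)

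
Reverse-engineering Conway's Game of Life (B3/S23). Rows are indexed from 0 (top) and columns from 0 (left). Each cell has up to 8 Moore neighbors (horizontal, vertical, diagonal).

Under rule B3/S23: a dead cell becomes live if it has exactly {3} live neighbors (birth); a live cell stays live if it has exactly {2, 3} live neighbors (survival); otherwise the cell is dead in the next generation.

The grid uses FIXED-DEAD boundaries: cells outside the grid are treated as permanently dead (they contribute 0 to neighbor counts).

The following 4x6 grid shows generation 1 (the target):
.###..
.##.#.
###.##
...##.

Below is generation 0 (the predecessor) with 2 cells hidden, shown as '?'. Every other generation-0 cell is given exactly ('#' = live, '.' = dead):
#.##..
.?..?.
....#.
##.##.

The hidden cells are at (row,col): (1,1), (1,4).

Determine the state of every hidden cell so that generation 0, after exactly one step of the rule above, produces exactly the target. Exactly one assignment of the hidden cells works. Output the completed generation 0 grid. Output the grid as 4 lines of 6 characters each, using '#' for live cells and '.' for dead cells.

Answer: #.##..
.#..#.
....#.
##.##.

Derivation:
Hidden generation-0 cells (in order): (1,1), (1,4).
A hidden cell only influences target cells in its own 3x3 neighborhood. Try each of the 2^2 = 4 assignments, step the completed generation 0 forward once under B3/S23, and compare with the target:
  (1,1)=. (1,4)=. -> step gives (0,1)='.' but target has '#' -> reject
  (1,1)=. (1,4)=# -> step gives (0,1)='.' but target has '#' -> reject
  (1,1)=# (1,4)=. -> step gives (0,3)='.' but target has '#' -> reject
  (1,1)=# (1,4)=# -> step reproduces the target at every cell -> ACCEPT
Unique solution: (1,1)=live, (1,4)=live.
Check: live-neighbor counts of every cell in the completed generation 0:
132221
223422
333433
112222
Applying B3/S23 to generation 0 with these counts gives:
.###..
.##.#.
###.##
...##.
which matches the target exactly.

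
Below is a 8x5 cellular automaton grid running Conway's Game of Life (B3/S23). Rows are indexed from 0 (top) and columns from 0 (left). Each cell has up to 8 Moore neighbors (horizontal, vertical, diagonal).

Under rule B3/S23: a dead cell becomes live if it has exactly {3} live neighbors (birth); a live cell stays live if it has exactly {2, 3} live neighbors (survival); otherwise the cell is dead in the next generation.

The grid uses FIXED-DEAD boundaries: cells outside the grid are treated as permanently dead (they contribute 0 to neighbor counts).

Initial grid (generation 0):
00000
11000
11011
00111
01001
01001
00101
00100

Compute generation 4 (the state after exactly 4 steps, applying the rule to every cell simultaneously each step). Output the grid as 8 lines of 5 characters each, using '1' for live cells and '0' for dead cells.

Answer: 11000
11000
00000
00000
00000
01000
00000
00000

Derivation:
Simulating step by step:
Generation 0 (given above): 16 live cells
Generation 1: 14 live cells
00000
11100
10001
10000
01001
01101
01100
00010
Generation 2: 13 live cells
01000
11000
10000
11000
11110
10000
01000
00100
Generation 3: 7 live cells
11000
11000
00000
00000
00100
10000
01000
00000
Generation 4: 5 live cells
(generation 4 grid is the final answer)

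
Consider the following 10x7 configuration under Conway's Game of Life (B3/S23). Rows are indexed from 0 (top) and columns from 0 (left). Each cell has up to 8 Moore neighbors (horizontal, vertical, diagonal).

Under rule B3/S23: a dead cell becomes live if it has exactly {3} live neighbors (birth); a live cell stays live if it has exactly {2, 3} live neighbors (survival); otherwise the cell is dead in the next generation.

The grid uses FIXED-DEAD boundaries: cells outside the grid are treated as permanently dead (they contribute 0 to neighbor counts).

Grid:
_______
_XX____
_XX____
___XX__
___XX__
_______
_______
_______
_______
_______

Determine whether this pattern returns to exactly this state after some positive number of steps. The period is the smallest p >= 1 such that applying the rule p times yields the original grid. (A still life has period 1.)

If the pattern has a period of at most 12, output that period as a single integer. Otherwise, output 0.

Answer: 2

Derivation:
Simulating and comparing each generation to the original:
Gen 0 (original, given above): 8 live cells
Gen 1: 6 live cells, differs from original
Gen 2: 8 live cells, MATCHES original -> period = 2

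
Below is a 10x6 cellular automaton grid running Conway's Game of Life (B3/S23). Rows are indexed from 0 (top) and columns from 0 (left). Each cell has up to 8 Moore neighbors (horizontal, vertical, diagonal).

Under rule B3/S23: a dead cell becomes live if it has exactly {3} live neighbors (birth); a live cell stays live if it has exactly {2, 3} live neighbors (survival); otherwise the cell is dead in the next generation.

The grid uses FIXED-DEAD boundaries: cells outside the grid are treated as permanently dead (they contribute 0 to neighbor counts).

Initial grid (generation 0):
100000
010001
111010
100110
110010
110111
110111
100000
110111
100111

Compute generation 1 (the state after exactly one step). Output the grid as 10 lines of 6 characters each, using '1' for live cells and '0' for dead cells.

Answer: 000000
001000
101011
000011
000000
000000
000101
000000
111101
111101

Derivation:
Simulating step by step:
Generation 0 (given above): 33 live cells
Generation 1: 19 live cells
(generation 1 grid is the final answer)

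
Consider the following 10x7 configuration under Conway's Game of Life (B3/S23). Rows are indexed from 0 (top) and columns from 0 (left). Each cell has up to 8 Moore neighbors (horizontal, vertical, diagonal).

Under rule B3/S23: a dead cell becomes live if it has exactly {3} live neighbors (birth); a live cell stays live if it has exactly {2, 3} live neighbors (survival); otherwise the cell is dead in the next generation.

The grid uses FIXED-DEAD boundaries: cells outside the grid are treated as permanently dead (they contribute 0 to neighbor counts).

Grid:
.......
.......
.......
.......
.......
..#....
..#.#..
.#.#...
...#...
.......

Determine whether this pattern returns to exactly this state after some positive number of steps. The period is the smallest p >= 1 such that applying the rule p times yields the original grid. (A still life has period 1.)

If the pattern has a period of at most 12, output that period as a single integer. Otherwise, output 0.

Answer: 2

Derivation:
Simulating and comparing each generation to the original:
Gen 0 (original, given above): 6 live cells
Gen 1: 6 live cells, differs from original
Gen 2: 6 live cells, MATCHES original -> period = 2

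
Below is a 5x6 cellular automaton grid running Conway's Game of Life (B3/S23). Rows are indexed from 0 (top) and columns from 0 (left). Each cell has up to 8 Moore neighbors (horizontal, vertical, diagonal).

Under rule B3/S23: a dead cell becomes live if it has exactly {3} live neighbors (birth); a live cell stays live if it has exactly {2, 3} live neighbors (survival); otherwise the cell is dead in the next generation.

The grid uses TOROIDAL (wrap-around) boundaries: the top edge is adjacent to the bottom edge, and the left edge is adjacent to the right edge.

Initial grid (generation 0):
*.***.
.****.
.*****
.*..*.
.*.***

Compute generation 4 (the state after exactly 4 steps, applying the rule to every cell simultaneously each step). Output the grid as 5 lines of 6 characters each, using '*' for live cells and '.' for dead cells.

Simulating step by step:
Generation 0 (given above): 19 live cells
Generation 1: 4 live cells
*.....
......
.....*
.*....
.*....
Generation 2: 3 live cells
......
......
......
*.....
**....
Generation 3: 4 live cells
......
......
......
**....
**....
Generation 4: 4 live cells
(generation 4 grid is the final answer)

Answer: ......
......
......
**....
**....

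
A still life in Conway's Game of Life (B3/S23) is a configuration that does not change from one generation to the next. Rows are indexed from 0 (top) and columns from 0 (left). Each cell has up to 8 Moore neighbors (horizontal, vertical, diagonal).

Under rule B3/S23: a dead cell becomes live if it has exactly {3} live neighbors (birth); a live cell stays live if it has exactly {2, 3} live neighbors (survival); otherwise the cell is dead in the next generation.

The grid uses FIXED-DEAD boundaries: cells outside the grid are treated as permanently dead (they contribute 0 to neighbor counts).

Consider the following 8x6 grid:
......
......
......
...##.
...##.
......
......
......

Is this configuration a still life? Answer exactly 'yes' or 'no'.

Compute generation 1 and compare to generation 0 (given above):
Generation 1:
......
......
......
...##.
...##.
......
......
......
The grids are IDENTICAL -> still life.

Answer: yes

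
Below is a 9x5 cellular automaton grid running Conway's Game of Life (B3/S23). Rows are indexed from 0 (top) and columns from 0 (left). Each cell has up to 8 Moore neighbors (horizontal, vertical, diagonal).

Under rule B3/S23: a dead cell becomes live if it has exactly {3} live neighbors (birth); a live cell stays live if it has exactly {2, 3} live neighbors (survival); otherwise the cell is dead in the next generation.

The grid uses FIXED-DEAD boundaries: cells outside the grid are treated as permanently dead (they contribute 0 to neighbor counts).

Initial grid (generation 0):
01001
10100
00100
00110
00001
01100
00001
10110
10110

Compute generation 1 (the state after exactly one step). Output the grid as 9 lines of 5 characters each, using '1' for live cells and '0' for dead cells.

Answer: 01000
00110
00100
00110
01000
00010
00000
00101
00110

Derivation:
Simulating step by step:
Generation 0 (given above): 17 live cells
Generation 1: 12 live cells
(generation 1 grid is the final answer)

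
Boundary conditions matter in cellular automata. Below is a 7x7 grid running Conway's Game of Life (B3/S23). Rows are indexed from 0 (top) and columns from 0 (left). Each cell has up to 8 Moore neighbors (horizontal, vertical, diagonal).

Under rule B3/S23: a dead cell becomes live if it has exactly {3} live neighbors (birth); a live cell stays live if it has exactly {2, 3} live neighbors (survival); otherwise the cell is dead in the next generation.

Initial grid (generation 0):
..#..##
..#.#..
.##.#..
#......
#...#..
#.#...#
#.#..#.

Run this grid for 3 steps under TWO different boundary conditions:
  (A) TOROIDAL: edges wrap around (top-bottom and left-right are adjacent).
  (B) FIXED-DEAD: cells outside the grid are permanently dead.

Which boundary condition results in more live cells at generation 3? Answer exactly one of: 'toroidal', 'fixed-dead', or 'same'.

Under TOROIDAL boundary, generation 3:
..#....
..#....
..#....
#.##...
#.....#
#.##..#
#.#...#
Population = 15

Under FIXED-DEAD boundary, generation 3:
..###..
.#..#..
#......
#.##...
##.....
.......
.......
Population = 11

Comparison: toroidal=15, fixed-dead=11 -> toroidal

Answer: toroidal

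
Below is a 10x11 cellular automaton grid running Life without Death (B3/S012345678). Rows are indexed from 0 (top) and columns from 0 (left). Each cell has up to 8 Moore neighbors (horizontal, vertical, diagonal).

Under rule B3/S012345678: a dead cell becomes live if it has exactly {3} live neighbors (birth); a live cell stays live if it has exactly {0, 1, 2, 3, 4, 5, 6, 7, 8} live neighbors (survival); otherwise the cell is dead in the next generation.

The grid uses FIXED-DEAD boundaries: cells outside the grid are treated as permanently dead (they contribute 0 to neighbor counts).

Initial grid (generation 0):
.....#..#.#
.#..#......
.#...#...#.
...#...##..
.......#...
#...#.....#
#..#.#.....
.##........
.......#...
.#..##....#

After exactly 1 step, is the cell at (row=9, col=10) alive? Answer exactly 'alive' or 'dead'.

Simulating step by step:
Generation 0 (given above): 25 live cells
Generation 1: 36 live cells
.....#..#.#
.#..##...#.
.##.##..##.
...#..###..
.......##..
#...#.....#
#.####.....
.##........
.##....#...
.#..##....#

Cell (9,10) at generation 1: 1 -> alive

Answer: alive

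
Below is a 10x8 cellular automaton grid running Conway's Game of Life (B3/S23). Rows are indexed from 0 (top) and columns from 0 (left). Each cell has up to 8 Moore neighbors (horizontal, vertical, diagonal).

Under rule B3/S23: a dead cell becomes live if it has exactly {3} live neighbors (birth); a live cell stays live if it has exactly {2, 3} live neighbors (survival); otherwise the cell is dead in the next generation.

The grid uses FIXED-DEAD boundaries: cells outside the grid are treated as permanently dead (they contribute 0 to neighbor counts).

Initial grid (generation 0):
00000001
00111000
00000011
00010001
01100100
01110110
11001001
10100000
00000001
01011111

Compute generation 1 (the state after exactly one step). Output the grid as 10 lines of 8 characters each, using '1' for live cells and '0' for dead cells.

Answer: 00010000
00010011
00101011
00100001
01000100
00010110
10001110
10000000
01111101
00001111

Derivation:
Simulating step by step:
Generation 0 (given above): 29 live cells
Generation 1: 30 live cells
(generation 1 grid is the final answer)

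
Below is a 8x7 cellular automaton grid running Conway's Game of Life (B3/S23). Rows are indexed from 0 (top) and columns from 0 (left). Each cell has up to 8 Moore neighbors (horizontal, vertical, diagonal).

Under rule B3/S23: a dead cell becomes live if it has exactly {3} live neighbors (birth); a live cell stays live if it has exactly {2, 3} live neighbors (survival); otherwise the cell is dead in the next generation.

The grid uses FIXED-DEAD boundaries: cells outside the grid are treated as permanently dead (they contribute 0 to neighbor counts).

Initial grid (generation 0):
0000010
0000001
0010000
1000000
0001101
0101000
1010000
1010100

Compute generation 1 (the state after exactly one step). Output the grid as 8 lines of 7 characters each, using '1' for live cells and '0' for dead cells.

Simulating step by step:
Generation 0 (given above): 14 live cells
Generation 1: 10 live cells
(generation 1 grid is the final answer)

Answer: 0000000
0000000
0000000
0001000
0011100
0101100
1010000
0001000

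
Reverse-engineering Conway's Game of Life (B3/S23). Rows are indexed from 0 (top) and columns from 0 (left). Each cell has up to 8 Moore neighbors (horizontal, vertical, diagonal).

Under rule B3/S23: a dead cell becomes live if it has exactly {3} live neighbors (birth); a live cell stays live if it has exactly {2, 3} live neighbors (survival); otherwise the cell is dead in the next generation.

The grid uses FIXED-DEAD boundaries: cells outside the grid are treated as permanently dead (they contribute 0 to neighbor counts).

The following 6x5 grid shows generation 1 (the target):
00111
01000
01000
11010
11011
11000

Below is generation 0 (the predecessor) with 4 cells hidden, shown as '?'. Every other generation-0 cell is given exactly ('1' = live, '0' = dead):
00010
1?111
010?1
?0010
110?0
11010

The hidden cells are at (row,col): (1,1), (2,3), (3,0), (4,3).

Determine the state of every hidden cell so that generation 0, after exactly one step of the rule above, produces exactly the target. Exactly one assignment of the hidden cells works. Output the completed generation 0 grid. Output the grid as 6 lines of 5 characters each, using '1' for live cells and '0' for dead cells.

Hidden generation-0 cells (in order): (1,1), (2,3), (3,0), (4,3).
A hidden cell only influences target cells in its own 3x3 neighborhood. Try each of the 2^4 = 16 assignments, step the completed generation 0 forward once under B3/S23, and compare with the target:
  (1,1)=0 (2,3)=0 (3,0)=0 (4,3)=0 -> step gives (1,2)='1' but target has '0' -> reject
  (1,1)=0 (2,3)=0 (3,0)=0 (4,3)=1 -> step gives (1,2)='1' but target has '0' -> reject
  (1,1)=0 (2,3)=0 (3,0)=1 (4,3)=0 -> step gives (1,2)='1' but target has '0' -> reject
  (1,1)=0 (2,3)=0 (3,0)=1 (4,3)=1 -> step gives (1,2)='1' but target has '0' -> reject
  (1,1)=0 (2,3)=1 (3,0)=0 (4,3)=0 -> step gives (3,4)='1' but target has '0' -> reject
  (1,1)=0 (2,3)=1 (3,0)=0 (4,3)=1 -> step reproduces the target at every cell -> ACCEPT
  (1,1)=0 (2,3)=1 (3,0)=1 (4,3)=0 -> step gives (2,0)='1' but target has '0' -> reject
  (1,1)=0 (2,3)=1 (3,0)=1 (4,3)=1 -> step gives (2,0)='1' but target has '0' -> reject
  (1,1)=1 (2,3)=0 (3,0)=0 (4,3)=0 -> step gives (0,1)='1' but target has '0' -> reject
  (1,1)=1 (2,3)=0 (3,0)=0 (4,3)=1 -> step gives (0,1)='1' but target has '0' -> reject
  (1,1)=1 (2,3)=0 (3,0)=1 (4,3)=0 -> step gives (0,1)='1' but target has '0' -> reject
  (1,1)=1 (2,3)=0 (3,0)=1 (4,3)=1 -> step gives (0,1)='1' but target has '0' -> reject
  (1,1)=1 (2,3)=1 (3,0)=0 (4,3)=0 -> step gives (0,1)='1' but target has '0' -> reject
  (1,1)=1 (2,3)=1 (3,0)=0 (4,3)=1 -> step gives (0,1)='1' but target has '0' -> reject
  (1,1)=1 (2,3)=1 (3,0)=1 (4,3)=0 -> step gives (0,1)='1' but target has '0' -> reject
  (1,1)=1 (2,3)=1 (3,0)=1 (4,3)=1 -> step gives (0,1)='1' but target has '0' -> reject
Unique solution: (1,1)=dead, (2,3)=live, (3,0)=dead, (4,3)=live.
Check: live-neighbor counts of every cell in the completed generation 0:
12333
13454
22554
33534
33523
33412
Applying B3/S23 to generation 0 with these counts gives:
00111
01000
01000
11010
11011
11000
which matches the target exactly.

Answer: 00010
10111
01011
00010
11010
11010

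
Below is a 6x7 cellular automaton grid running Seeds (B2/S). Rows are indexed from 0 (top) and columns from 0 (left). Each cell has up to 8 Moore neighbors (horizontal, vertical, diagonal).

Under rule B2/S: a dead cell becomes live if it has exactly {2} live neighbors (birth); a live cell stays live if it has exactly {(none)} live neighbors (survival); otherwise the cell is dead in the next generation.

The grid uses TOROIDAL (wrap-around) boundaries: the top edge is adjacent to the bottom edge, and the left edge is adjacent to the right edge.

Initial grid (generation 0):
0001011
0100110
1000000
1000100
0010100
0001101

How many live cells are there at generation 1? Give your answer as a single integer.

Simulating step by step:
Generation 0 (given above): 14 live cells
Generation 1: 9 live cells
0000000
0011000
0001000
0000011
1100001
1000000
Population at generation 1: 9

Answer: 9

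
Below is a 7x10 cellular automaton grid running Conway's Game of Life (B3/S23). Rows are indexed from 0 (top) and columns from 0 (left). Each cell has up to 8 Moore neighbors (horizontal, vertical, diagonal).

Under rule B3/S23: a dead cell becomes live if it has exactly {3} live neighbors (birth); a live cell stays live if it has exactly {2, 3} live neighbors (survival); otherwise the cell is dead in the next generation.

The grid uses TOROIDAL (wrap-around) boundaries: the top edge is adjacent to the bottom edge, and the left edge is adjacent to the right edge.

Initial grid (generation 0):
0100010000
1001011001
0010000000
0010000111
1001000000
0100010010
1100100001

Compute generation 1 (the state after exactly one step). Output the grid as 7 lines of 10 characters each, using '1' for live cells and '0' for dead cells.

Answer: 0110011000
1110111000
1111001100
0111000011
1110000100
0110100000
0110110001

Derivation:
Simulating step by step:
Generation 0 (given above): 21 live cells
Generation 1: 33 live cells
(generation 1 grid is the final answer)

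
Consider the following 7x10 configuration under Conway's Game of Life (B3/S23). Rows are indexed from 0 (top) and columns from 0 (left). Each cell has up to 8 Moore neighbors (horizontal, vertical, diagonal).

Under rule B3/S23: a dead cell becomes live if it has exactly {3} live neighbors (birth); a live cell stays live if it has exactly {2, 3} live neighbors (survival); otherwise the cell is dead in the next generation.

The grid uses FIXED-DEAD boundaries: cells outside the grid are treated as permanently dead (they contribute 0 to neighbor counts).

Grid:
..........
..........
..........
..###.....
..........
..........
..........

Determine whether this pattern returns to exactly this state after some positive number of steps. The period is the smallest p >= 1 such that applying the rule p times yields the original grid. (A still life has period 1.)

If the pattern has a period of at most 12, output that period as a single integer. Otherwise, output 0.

Answer: 2

Derivation:
Simulating and comparing each generation to the original:
Gen 0 (original, given above): 3 live cells
Gen 1: 3 live cells, differs from original
Gen 2: 3 live cells, MATCHES original -> period = 2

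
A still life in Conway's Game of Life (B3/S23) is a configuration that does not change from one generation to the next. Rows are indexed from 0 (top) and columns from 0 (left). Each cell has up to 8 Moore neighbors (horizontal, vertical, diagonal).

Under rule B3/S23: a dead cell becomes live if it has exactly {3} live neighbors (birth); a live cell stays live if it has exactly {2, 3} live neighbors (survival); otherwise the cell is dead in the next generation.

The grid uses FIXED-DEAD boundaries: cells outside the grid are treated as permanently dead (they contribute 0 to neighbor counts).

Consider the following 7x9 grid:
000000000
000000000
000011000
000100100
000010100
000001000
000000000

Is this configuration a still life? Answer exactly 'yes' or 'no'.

Answer: yes

Derivation:
Compute generation 1 and compare to generation 0 (given above):
Generation 1:
000000000
000000000
000011000
000100100
000010100
000001000
000000000
The grids are IDENTICAL -> still life.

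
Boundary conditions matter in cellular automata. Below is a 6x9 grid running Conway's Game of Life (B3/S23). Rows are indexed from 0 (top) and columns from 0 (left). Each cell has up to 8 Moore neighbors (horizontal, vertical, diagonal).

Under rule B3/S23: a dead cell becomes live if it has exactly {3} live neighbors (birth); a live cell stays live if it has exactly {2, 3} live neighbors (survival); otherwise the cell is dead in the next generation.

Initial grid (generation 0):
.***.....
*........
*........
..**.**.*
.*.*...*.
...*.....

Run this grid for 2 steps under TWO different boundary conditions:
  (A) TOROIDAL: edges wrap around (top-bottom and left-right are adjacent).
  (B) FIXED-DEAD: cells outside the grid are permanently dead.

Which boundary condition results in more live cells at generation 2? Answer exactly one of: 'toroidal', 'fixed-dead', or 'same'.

Under TOROIDAL boundary, generation 2:
*...*....
...*....*
.........
...****..
......*..
.*..*....
Population = 11

Under FIXED-DEAD boundary, generation 2:
.**......
*.*......
*........
.*.*****.
.*..****.
.........
Population = 16

Comparison: toroidal=11, fixed-dead=16 -> fixed-dead

Answer: fixed-dead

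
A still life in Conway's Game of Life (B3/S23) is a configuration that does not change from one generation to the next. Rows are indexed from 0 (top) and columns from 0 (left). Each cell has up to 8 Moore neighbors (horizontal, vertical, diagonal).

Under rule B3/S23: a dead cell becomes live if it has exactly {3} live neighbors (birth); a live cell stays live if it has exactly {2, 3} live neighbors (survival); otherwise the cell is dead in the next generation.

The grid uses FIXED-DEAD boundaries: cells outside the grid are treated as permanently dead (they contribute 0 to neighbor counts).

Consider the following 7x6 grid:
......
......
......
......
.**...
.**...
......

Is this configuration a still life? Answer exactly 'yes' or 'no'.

Answer: yes

Derivation:
Compute generation 1 and compare to generation 0 (given above):
Generation 1:
......
......
......
......
.**...
.**...
......
The grids are IDENTICAL -> still life.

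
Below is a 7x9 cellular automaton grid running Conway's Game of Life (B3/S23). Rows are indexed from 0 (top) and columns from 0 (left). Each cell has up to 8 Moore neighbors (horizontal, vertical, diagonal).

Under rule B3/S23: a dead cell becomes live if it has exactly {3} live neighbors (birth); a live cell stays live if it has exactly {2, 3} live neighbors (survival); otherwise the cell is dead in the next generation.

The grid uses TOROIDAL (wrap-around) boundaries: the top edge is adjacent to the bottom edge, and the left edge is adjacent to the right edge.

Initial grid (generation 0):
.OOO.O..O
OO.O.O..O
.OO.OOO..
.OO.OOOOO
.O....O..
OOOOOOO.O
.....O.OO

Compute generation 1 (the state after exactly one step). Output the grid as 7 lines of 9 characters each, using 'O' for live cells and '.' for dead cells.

Answer: .O.O.O...
.......OO
.........
....O....
.........
.OOOO...O
.........

Derivation:
Simulating step by step:
Generation 0 (given above): 35 live cells
Generation 1: 11 live cells
(generation 1 grid is the final answer)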